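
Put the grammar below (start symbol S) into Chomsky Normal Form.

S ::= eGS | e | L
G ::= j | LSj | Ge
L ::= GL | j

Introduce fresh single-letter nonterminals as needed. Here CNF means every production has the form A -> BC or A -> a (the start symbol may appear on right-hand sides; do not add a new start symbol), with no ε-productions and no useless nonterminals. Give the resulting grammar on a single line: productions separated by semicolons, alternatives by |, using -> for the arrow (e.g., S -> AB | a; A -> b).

No ε-productions.
After unit-elimination: S -> e | j | GL | eGS; G -> j | Ge | LSj; L -> j | GL.
TERM: introduce A -> e, B -> j and substitute in every rule of length ≥2.
BIN: G -> LSB becomes G -> LC, C -> SB; S -> AGS becomes S -> AD, D -> GS.

S -> e | j | AD | GL; A -> e; B -> j; C -> SB; D -> GS; G -> j | GA | LC; L -> j | GL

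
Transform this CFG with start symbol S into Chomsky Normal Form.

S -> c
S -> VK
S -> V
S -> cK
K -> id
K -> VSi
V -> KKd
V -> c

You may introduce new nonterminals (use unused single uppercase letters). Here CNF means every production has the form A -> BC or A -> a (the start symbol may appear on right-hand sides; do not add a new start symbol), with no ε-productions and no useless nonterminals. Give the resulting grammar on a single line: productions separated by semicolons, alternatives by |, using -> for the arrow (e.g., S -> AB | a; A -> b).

S -> c | CK | KE | VK; A -> i; B -> d; C -> c; D -> SA; E -> KB; F -> KB; K -> AB | VD; V -> c | KF

No ε-productions.
After unit-elimination: S -> c | VK | cK | KKd; K -> id | VSi; V -> c | KKd.
TERM: introduce C -> c, B -> d, A -> i and substitute in every rule of length ≥2.
BIN: K -> VSA becomes K -> VD, D -> SA; S -> KKB becomes S -> KE, E -> KB; V -> KKB becomes V -> KF, F -> KB.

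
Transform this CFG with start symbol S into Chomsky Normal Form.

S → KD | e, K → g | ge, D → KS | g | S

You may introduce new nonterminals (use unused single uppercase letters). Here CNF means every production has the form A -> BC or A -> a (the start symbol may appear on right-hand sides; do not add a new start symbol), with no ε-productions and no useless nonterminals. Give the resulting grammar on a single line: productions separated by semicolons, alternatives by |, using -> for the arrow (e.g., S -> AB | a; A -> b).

No ε-productions.
After unit-elimination: S -> e | KD; D -> e | g | KD | KS; K -> g | ge.
TERM: introduce B -> e, A -> g and substitute in every rule of length ≥2.

S -> e | KD; A -> g; B -> e; D -> e | g | KD | KS; K -> g | AB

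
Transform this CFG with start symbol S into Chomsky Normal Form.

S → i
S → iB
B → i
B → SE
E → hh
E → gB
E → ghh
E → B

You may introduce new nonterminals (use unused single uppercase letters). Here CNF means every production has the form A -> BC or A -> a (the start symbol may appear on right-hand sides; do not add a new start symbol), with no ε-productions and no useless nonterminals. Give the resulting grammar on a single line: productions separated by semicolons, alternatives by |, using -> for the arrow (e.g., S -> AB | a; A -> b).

No ε-productions.
After unit-elimination: S -> i | iB; B -> i | SE; E -> i | SE | gB | hh | ghh.
TERM: introduce A -> g, C -> h, D -> i and substitute in every rule of length ≥2.
BIN: E -> ACC becomes E -> AF, F -> CC.

S -> i | DB; A -> g; B -> i | SE; C -> h; D -> i; E -> i | AB | AF | CC | SE; F -> CC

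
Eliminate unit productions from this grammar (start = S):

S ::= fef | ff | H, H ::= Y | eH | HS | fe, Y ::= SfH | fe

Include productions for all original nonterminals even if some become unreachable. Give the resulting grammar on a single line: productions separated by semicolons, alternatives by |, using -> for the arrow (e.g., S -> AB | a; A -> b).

S -> HS | eH | fe | ff | SfH | fef; H -> HS | eH | fe | SfH; Y -> fe | SfH

Unit productions: H->Y, S->H.
Unit pairs (A ⇒* B via units): (H,Y), (S,H), (S,Y).
S: inherits non-unit rules of {H, S, Y} → HS | SfH | eH | fe | fef | ff.
H: inherits non-unit rules of {H, Y} → HS | SfH | eH | fe.
Y: inherits non-unit rules of {Y} → SfH | fe.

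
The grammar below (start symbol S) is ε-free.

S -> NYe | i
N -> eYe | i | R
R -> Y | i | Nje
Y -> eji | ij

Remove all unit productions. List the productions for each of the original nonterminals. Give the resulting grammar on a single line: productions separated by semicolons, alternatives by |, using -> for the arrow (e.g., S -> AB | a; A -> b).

S -> i | NYe; N -> i | ij | Nje | eYe | eji; R -> i | ij | Nje | eji; Y -> ij | eji

Unit productions: N->R, R->Y.
Unit pairs (A ⇒* B via units): (N,R), (N,Y), (R,Y).
S: inherits non-unit rules of {S} → NYe | i.
N: inherits non-unit rules of {N, R, Y} → Nje | eYe | eji | i | ij.
R: inherits non-unit rules of {R, Y} → Nje | eji | i | ij.
Y: inherits non-unit rules of {Y} → eji | ij.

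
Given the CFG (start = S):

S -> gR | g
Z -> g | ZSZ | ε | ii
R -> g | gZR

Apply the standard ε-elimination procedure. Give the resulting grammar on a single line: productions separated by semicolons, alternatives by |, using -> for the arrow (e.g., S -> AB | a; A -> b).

Nullable set: {Z}.
R -> gZR: Z nullable, giving gR | gZR.
Drop Z -> ε.
Z -> ZSZ: Z, Z nullable, giving S | SZ | ZS | ZSZ.
Unchanged (no nullable symbols): S -> g; S -> gR; R -> g; Z -> g; Z -> ii.

S -> g | gR; R -> g | gR | gZR; Z -> S | g | SZ | ZS | ii | ZSZ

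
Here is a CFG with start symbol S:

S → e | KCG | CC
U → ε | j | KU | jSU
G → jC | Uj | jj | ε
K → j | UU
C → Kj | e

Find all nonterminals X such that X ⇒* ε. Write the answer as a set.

{G, K, U}

Directly nullable (have an ε-rule): {G, U}.
K is nullable via K -> UU (every symbol on the right is already known nullable).
Not nullable: C, S — each has a terminal in every rule's right-hand side or depends on a non-nullable symbol.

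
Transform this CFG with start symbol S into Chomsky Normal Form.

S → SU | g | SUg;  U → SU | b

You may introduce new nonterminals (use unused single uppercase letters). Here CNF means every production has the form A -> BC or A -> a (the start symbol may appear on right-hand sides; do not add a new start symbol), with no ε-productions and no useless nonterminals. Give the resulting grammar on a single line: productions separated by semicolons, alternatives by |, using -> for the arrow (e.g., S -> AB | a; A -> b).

S -> g | SB | SU; A -> g; B -> UA; U -> b | SU

No ε-productions.
No unit productions to eliminate.
TERM: introduce A -> g and substitute in every rule of length ≥2.
BIN: S -> SUA becomes S -> SB, B -> UA.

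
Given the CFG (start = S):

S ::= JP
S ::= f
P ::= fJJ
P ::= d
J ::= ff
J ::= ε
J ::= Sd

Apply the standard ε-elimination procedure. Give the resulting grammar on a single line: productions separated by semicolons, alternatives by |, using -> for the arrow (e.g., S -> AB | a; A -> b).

S -> P | f | JP; J -> Sd | ff; P -> d | f | fJ | fJJ

Nullable set: {J}.
S -> JP: J nullable, giving JP | P.
Drop J -> ε.
P -> fJJ: J, J nullable, giving f | fJ | fJJ.
Unchanged (no nullable symbols): S -> f; J -> Sd; J -> ff; P -> d.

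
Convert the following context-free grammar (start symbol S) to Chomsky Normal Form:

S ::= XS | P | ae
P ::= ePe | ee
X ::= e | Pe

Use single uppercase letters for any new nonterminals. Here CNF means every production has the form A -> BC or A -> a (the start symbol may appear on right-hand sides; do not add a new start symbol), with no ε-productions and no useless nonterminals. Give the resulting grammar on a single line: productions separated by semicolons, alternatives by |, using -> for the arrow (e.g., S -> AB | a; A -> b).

S -> AA | AD | BA | XS; A -> e; B -> a; C -> PA; D -> PA; P -> AA | AC; X -> e | PA

No ε-productions.
After unit-elimination: S -> XS | ae | ee | ePe; P -> ee | ePe; X -> e | Pe.
TERM: introduce B -> a, A -> e and substitute in every rule of length ≥2.
BIN: P -> APA becomes P -> AC, C -> PA; S -> APA becomes S -> AD, D -> PA.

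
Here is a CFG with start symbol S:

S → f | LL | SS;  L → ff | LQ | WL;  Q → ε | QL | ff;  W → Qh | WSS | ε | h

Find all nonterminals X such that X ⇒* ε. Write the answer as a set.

{Q, W}

Directly nullable (have an ε-rule): {Q, W}.
Not nullable: L, S — each has a terminal in every rule's right-hand side or depends on a non-nullable symbol.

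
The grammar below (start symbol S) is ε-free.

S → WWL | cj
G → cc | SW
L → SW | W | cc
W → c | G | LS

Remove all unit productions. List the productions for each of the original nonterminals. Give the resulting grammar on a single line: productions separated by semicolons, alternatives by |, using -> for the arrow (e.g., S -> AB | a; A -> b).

S -> cj | WWL; G -> SW | cc; L -> c | LS | SW | cc; W -> c | LS | SW | cc

Unit productions: L->W, W->G.
Unit pairs (A ⇒* B via units): (L,G), (L,W), (W,G).
S: inherits non-unit rules of {S} → WWL | cj.
G: inherits non-unit rules of {G} → SW | cc.
L: inherits non-unit rules of {G, L, W} → LS | SW | c | cc.
W: inherits non-unit rules of {G, W} → LS | SW | c | cc.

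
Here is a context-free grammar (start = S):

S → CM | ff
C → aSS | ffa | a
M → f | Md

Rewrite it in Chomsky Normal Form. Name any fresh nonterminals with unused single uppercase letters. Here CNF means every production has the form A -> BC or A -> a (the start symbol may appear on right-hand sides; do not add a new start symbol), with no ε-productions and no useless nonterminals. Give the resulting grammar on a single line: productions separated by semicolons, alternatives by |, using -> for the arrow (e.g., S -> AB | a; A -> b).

S -> BB | CM; A -> a; B -> f; C -> a | AE | BF; D -> d; E -> SS; F -> BA; M -> f | MD

No ε-productions.
No unit productions to eliminate.
TERM: introduce A -> a, D -> d, B -> f and substitute in every rule of length ≥2.
BIN: C -> ASS becomes C -> AE, E -> SS; C -> BBA becomes C -> BF, F -> BA.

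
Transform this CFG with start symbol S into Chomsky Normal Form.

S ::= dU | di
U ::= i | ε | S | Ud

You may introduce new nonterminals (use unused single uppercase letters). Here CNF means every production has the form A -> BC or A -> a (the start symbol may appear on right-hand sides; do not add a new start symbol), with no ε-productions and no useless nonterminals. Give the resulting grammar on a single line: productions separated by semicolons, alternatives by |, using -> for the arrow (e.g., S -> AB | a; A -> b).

Nullable: {U}; after ε-elimination: S -> d | dU | di; U -> S | d | i | Ud.
After unit-elimination: S -> d | dU | di; U -> d | i | Ud | dU | di.
TERM: introduce A -> d, B -> i and substitute in every rule of length ≥2.

S -> d | AB | AU; A -> d; B -> i; U -> d | i | AB | AU | UA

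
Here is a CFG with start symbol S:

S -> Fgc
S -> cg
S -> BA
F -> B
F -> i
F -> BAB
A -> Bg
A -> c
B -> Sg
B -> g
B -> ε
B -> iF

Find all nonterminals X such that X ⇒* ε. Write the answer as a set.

Directly nullable (have an ε-rule): {B}.
F is nullable via F -> B (every symbol on the right is already known nullable).
Not nullable: A, S — each has a terminal in every rule's right-hand side or depends on a non-nullable symbol.

{B, F}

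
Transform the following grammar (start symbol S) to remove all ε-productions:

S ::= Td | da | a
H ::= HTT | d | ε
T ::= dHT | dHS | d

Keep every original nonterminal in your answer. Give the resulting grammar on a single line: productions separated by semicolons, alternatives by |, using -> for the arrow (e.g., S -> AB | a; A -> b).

Nullable set: {H}.
Drop H -> ε.
H -> HTT: H nullable, giving HTT | TT.
T -> dHS: H nullable, giving dHS | dS.
T -> dHT: H nullable, giving dHT | dT.
Unchanged (no nullable symbols): S -> Td; S -> a; S -> da; H -> d; T -> d.

S -> a | Td | da; H -> d | TT | HTT; T -> d | dS | dT | dHS | dHT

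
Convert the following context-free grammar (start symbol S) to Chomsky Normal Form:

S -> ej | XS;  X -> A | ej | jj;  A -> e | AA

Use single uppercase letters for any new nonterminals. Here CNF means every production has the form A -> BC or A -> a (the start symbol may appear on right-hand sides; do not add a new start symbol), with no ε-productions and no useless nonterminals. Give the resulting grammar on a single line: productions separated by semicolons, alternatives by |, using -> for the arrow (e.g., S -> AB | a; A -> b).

No ε-productions.
After unit-elimination: S -> XS | ej; A -> e | AA; X -> e | AA | ej | jj.
TERM: introduce B -> e, C -> j and substitute in every rule of length ≥2.

S -> BC | XS; A -> e | AA; B -> e; C -> j; X -> e | AA | BC | CC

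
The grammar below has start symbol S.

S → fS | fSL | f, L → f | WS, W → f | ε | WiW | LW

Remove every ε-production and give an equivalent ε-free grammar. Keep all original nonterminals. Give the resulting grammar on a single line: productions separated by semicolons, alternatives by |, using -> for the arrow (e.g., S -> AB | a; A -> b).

Nullable set: {W}.
L -> WS: W nullable, giving S | WS.
Drop W -> ε.
W -> LW: W nullable, giving L | LW.
W -> WiW: W, W nullable, giving Wi | WiW | i | iW.
Unchanged (no nullable symbols): S -> f; S -> fS; S -> fSL; L -> f; W -> f.

S -> f | fS | fSL; L -> S | f | WS; W -> L | f | i | LW | Wi | iW | WiW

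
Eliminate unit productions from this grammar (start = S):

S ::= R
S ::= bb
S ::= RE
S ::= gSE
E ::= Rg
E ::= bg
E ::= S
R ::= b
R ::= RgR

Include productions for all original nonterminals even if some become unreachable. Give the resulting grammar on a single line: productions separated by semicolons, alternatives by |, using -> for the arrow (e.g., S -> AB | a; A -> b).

S -> b | RE | bb | RgR | gSE; E -> b | RE | Rg | bb | bg | RgR | gSE; R -> b | RgR

Unit productions: E->S, S->R.
Unit pairs (A ⇒* B via units): (E,R), (E,S), (S,R).
S: inherits non-unit rules of {R, S} → RE | RgR | b | bb | gSE.
E: inherits non-unit rules of {E, R, S} → RE | Rg | RgR | b | bb | bg | gSE.
R: inherits non-unit rules of {R} → RgR | b.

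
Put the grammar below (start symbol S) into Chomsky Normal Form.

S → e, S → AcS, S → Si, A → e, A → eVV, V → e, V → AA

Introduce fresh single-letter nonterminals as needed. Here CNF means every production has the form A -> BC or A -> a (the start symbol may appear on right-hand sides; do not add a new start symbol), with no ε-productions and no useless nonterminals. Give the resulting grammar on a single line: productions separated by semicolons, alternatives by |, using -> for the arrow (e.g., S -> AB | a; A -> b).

S -> e | AF | SD; A -> e | BE; B -> e; C -> c; D -> i; E -> VV; F -> CS; V -> e | AA

No ε-productions.
No unit productions to eliminate.
TERM: introduce C -> c, B -> e, D -> i and substitute in every rule of length ≥2.
BIN: A -> BVV becomes A -> BE, E -> VV; S -> ACS becomes S -> AF, F -> CS.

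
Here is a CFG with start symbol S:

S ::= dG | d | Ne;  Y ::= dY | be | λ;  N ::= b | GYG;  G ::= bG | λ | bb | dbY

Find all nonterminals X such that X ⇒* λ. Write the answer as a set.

Directly nullable (have an ε-rule): {G, Y}.
N is nullable via N -> GYG (every symbol on the right is already known nullable).
Not nullable: S — each has a terminal in every rule's right-hand side or depends on a non-nullable symbol.

{G, N, Y}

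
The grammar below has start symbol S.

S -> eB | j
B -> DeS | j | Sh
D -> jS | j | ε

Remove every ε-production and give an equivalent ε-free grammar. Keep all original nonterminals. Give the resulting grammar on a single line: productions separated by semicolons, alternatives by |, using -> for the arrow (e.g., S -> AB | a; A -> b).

S -> j | eB; B -> j | Sh | eS | DeS; D -> j | jS

Nullable set: {D}.
B -> DeS: D nullable, giving DeS | eS.
Drop D -> ε.
Unchanged (no nullable symbols): S -> eB; S -> j; B -> Sh; B -> j; D -> j; D -> jS.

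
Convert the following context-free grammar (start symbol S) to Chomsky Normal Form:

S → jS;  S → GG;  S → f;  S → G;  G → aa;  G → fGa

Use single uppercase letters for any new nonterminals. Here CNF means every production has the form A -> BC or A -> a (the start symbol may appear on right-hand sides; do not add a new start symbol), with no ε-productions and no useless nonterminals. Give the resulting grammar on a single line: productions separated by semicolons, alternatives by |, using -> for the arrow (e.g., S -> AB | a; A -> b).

No ε-productions.
After unit-elimination: S -> f | GG | aa | jS | fGa; G -> aa | fGa.
TERM: introduce A -> a, B -> f, C -> j and substitute in every rule of length ≥2.
BIN: G -> BGA becomes G -> BD, D -> GA; S -> BGA becomes S -> BE, E -> GA.

S -> f | AA | BE | CS | GG; A -> a; B -> f; C -> j; D -> GA; E -> GA; G -> AA | BD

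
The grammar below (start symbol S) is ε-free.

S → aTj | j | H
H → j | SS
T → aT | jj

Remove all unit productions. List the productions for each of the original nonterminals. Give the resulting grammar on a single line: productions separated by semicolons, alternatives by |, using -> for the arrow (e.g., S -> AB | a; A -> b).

S -> j | SS | aTj; H -> j | SS; T -> aT | jj

Unit productions: S->H.
Unit pairs (A ⇒* B via units): (S,H).
S: inherits non-unit rules of {H, S} → SS | aTj | j.
H: inherits non-unit rules of {H} → SS | j.
T: inherits non-unit rules of {T} → aT | jj.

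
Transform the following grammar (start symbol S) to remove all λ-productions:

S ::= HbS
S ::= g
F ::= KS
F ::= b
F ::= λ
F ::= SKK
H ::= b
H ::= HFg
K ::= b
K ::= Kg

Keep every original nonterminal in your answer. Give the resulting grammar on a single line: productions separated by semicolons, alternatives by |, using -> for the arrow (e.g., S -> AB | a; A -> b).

S -> g | HbS; F -> b | KS | SKK; H -> b | Hg | HFg; K -> b | Kg

Nullable set: {F}.
Drop F -> λ.
H -> HFg: F nullable, giving HFg | Hg.
Unchanged (no nullable symbols): S -> HbS; S -> g; F -> KS; F -> SKK; F -> b; H -> b; K -> Kg; K -> b.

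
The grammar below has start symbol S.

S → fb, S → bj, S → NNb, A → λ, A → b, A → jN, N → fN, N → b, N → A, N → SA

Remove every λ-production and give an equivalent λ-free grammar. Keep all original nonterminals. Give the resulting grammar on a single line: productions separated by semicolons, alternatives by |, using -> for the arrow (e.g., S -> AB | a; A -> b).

Nullable set: {A, N}.
S -> NNb: N, N nullable, giving NNb | Nb | b.
Drop A -> λ.
A -> jN: N nullable, giving j | jN.
N -> A: A nullable, giving A.
N -> SA: A nullable, giving S | SA.
N -> fN: N nullable, giving f | fN.
Unchanged (no nullable symbols): S -> bj; S -> fb; A -> b; N -> b.

S -> b | Nb | bj | fb | NNb; A -> b | j | jN; N -> A | S | b | f | SA | fN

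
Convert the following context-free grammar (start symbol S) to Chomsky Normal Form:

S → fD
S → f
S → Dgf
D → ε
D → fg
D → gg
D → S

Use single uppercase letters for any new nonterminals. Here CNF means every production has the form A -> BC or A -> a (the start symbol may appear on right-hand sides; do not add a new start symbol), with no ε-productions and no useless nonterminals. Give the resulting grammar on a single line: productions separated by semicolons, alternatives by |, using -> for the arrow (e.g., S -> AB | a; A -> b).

Nullable: {D}; after ε-elimination: S -> f | fD | gf | Dgf; D -> S | fg | gg.
After unit-elimination: S -> f | fD | gf | Dgf; D -> f | fD | fg | gf | gg | Dgf.
TERM: introduce B -> f, A -> g and substitute in every rule of length ≥2.
BIN: D -> DAB becomes D -> DC, C -> AB; S -> DAB becomes S -> DE, E -> AB.

S -> f | AB | BD | DE; A -> g; B -> f; C -> AB; D -> f | AA | AB | BA | BD | DC; E -> AB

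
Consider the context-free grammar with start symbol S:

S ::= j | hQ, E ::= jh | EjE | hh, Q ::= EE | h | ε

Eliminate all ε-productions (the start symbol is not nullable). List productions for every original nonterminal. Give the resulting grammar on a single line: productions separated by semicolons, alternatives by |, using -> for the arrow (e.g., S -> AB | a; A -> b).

S -> h | j | hQ; E -> hh | jh | EjE; Q -> h | EE

Nullable set: {Q}.
S -> hQ: Q nullable, giving h | hQ.
Drop Q -> ε.
Unchanged (no nullable symbols): S -> j; E -> EjE; E -> hh; E -> jh; Q -> EE; Q -> h.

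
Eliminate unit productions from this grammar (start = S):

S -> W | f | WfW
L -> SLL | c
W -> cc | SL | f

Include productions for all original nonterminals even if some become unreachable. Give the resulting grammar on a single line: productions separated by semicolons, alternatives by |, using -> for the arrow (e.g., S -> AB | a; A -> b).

Unit productions: S->W.
Unit pairs (A ⇒* B via units): (S,W).
S: inherits non-unit rules of {S, W} → SL | WfW | cc | f.
L: inherits non-unit rules of {L} → SLL | c.
W: inherits non-unit rules of {W} → SL | cc | f.

S -> f | SL | cc | WfW; L -> c | SLL; W -> f | SL | cc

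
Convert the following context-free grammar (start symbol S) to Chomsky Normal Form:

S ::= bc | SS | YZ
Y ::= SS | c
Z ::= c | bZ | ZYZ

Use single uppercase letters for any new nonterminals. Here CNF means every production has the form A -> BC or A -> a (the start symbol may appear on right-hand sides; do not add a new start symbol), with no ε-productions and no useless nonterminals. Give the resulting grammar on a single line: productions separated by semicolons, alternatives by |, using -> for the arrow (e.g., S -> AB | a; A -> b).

No ε-productions.
No unit productions to eliminate.
TERM: introduce A -> b, B -> c and substitute in every rule of length ≥2.
BIN: Z -> ZYZ becomes Z -> ZC, C -> YZ.

S -> AB | SS | YZ; A -> b; B -> c; C -> YZ; Y -> c | SS; Z -> c | AZ | ZC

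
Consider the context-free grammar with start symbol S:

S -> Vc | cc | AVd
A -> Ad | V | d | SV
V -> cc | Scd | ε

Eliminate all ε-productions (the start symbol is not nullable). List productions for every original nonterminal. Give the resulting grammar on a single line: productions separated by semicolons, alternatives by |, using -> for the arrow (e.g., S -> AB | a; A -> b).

S -> c | d | Ad | Vc | Vd | cc | AVd; A -> S | V | d | Ad | SV; V -> cc | Scd

Nullable set: {A, V}.
S -> AVd: A, V nullable, giving AVd | Ad | Vd | d.
S -> Vc: V nullable, giving Vc | c.
A -> Ad: A nullable, giving Ad | d.
A -> SV: V nullable, giving S | SV.
A -> V: V nullable, giving V.
Drop V -> ε.
Unchanged (no nullable symbols): S -> cc; A -> d; V -> Scd; V -> cc.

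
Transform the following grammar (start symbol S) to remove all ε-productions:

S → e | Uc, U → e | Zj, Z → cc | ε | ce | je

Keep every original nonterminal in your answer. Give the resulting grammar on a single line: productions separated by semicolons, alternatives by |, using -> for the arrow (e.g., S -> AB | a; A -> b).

Nullable set: {Z}.
U -> Zj: Z nullable, giving Zj | j.
Drop Z -> ε.
Unchanged (no nullable symbols): S -> Uc; S -> e; U -> e; Z -> cc; Z -> ce; Z -> je.

S -> e | Uc; U -> e | j | Zj; Z -> cc | ce | je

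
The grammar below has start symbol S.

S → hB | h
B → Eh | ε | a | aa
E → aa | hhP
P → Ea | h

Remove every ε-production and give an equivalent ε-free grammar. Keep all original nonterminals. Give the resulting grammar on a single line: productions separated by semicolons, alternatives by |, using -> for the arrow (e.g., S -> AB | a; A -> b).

S -> h | hB; B -> a | Eh | aa; E -> aa | hhP; P -> h | Ea

Nullable set: {B}.
S -> hB: B nullable, giving h | hB.
Drop B -> ε.
Unchanged (no nullable symbols): S -> h; B -> Eh; B -> a; B -> aa; E -> aa; E -> hhP; P -> Ea; P -> h.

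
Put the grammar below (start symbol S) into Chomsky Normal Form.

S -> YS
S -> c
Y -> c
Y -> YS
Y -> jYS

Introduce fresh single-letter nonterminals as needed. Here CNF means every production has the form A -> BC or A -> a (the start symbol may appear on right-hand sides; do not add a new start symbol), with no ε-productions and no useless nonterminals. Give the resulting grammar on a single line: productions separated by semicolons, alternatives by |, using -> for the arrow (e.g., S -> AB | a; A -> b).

No ε-productions.
No unit productions to eliminate.
TERM: introduce A -> j and substitute in every rule of length ≥2.
BIN: Y -> AYS becomes Y -> AB, B -> YS.

S -> c | YS; A -> j; B -> YS; Y -> c | AB | YS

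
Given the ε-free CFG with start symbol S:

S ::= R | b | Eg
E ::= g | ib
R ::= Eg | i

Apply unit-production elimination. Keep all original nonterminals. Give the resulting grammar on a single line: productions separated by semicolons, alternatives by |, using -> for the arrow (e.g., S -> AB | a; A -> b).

Unit productions: S->R.
Unit pairs (A ⇒* B via units): (S,R).
S: inherits non-unit rules of {R, S} → Eg | b | i.
E: inherits non-unit rules of {E} → g | ib.
R: inherits non-unit rules of {R} → Eg | i.

S -> b | i | Eg; E -> g | ib; R -> i | Eg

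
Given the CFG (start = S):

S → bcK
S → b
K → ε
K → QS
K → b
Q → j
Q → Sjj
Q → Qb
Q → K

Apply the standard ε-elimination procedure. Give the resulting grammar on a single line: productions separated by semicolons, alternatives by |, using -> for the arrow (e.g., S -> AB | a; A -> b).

S -> b | bc | bcK; K -> S | b | QS; Q -> K | b | j | Qb | Sjj

Nullable set: {K, Q}.
S -> bcK: K nullable, giving bc | bcK.
Drop K -> ε.
K -> QS: Q nullable, giving QS | S.
Q -> K: K nullable, giving K.
Q -> Qb: Q nullable, giving Qb | b.
Unchanged (no nullable symbols): S -> b; K -> b; Q -> Sjj; Q -> j.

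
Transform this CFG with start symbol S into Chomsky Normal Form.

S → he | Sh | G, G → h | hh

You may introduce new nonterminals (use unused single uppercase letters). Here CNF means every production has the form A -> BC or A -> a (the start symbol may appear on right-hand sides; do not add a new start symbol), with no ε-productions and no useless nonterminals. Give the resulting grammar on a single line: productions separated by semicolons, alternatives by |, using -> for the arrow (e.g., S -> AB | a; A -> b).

S -> h | AA | AB | SA; A -> h; B -> e

No ε-productions.
After unit-elimination: S -> h | Sh | he | hh; G -> h | hh.
TERM: introduce B -> e, A -> h and substitute in every rule of length ≥2.
Drop unreachable/unproductive: G.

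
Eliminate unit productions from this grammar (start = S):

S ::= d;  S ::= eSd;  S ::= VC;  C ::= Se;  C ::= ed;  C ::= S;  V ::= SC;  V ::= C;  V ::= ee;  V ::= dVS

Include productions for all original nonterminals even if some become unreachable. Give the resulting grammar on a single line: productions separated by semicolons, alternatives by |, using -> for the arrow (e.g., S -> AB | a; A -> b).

Unit productions: C->S, V->C.
Unit pairs (A ⇒* B via units): (C,S), (V,C), (V,S).
S: inherits non-unit rules of {S} → VC | d | eSd.
C: inherits non-unit rules of {C, S} → Se | VC | d | eSd | ed.
V: inherits non-unit rules of {C, S, V} → SC | Se | VC | d | dVS | eSd | ed | ee.

S -> d | VC | eSd; C -> d | Se | VC | ed | eSd; V -> d | SC | Se | VC | ed | ee | dVS | eSd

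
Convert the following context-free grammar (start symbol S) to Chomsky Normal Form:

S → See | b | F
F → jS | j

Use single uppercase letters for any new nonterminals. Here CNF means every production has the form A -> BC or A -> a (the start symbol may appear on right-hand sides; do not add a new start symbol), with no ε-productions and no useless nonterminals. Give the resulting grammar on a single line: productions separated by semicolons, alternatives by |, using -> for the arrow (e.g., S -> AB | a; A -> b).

S -> b | j | AS | SC; A -> j; B -> e; C -> BB

No ε-productions.
After unit-elimination: S -> b | j | jS | See; F -> j | jS.
TERM: introduce B -> e, A -> j and substitute in every rule of length ≥2.
BIN: S -> SBB becomes S -> SC, C -> BB.
Drop unreachable/unproductive: F.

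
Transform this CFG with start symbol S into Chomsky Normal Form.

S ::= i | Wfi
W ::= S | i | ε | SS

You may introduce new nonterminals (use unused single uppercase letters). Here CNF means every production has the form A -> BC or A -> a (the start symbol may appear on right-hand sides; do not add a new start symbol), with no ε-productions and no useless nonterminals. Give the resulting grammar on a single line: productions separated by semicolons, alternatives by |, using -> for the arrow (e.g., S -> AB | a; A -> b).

Nullable: {W}; after ε-elimination: S -> i | fi | Wfi; W -> S | i | SS.
After unit-elimination: S -> i | fi | Wfi; W -> i | SS | fi | Wfi.
TERM: introduce A -> f, B -> i and substitute in every rule of length ≥2.
BIN: S -> WAB becomes S -> WC, C -> AB; W -> WAB becomes W -> WD, D -> AB.

S -> i | AB | WC; A -> f; B -> i; C -> AB; D -> AB; W -> i | AB | SS | WD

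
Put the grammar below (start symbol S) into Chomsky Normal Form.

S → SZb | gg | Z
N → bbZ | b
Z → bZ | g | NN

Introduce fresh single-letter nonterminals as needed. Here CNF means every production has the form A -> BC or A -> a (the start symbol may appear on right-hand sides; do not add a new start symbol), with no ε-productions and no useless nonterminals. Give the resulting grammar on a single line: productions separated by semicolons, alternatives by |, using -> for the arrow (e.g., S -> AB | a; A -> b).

S -> g | AZ | BB | NN | SD; A -> b; B -> g; C -> AZ; D -> ZA; N -> b | AC; Z -> g | AZ | NN

No ε-productions.
After unit-elimination: S -> g | NN | bZ | gg | SZb; N -> b | bbZ; Z -> g | NN | bZ.
TERM: introduce A -> b, B -> g and substitute in every rule of length ≥2.
BIN: N -> AAZ becomes N -> AC, C -> AZ; S -> SZA becomes S -> SD, D -> ZA.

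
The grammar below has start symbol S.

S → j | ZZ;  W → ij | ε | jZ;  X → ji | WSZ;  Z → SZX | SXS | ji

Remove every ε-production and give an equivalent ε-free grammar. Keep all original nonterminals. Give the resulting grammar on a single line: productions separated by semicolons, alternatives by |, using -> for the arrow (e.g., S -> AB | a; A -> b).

S -> j | ZZ; W -> ij | jZ; X -> SZ | ji | WSZ; Z -> ji | SXS | SZX

Nullable set: {W}.
Drop W -> ε.
X -> WSZ: W nullable, giving SZ | WSZ.
Unchanged (no nullable symbols): S -> ZZ; S -> j; W -> ij; W -> jZ; X -> ji; Z -> SXS; Z -> SZX; Z -> ji.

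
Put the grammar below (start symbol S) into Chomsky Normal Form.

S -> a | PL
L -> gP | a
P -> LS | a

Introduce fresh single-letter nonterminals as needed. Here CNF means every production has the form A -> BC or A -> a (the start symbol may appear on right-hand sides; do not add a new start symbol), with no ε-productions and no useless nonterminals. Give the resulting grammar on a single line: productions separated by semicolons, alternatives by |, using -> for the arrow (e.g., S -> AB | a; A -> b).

S -> a | PL; A -> g; L -> a | AP; P -> a | LS

No ε-productions.
No unit productions to eliminate.
TERM: introduce A -> g and substitute in every rule of length ≥2.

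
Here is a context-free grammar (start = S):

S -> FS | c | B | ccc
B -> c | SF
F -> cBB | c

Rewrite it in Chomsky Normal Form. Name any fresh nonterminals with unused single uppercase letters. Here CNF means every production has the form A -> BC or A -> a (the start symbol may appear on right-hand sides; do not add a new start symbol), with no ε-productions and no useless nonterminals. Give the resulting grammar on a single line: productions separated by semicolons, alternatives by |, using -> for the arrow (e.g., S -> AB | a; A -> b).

S -> c | AD | FS | SF; A -> c; B -> c | SF; C -> BB; D -> AA; F -> c | AC

No ε-productions.
After unit-elimination: S -> c | FS | SF | ccc; B -> c | SF; F -> c | cBB.
TERM: introduce A -> c and substitute in every rule of length ≥2.
BIN: F -> ABB becomes F -> AC, C -> BB; S -> AAA becomes S -> AD, D -> AA.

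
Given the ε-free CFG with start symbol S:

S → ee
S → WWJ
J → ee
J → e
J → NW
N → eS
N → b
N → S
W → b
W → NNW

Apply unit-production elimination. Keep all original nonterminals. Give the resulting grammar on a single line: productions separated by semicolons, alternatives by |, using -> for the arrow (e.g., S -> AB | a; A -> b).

S -> ee | WWJ; J -> e | NW | ee; N -> b | eS | ee | WWJ; W -> b | NNW

Unit productions: N->S.
Unit pairs (A ⇒* B via units): (N,S).
S: inherits non-unit rules of {S} → WWJ | ee.
J: inherits non-unit rules of {J} → NW | e | ee.
N: inherits non-unit rules of {N, S} → WWJ | b | eS | ee.
W: inherits non-unit rules of {W} → NNW | b.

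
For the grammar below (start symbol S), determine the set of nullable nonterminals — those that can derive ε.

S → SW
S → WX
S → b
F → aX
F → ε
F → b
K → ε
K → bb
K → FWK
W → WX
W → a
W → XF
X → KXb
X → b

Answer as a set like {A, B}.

Directly nullable (have an ε-rule): {F, K}.
Not nullable: S, W, X — each has a terminal in every rule's right-hand side or depends on a non-nullable symbol.

{F, K}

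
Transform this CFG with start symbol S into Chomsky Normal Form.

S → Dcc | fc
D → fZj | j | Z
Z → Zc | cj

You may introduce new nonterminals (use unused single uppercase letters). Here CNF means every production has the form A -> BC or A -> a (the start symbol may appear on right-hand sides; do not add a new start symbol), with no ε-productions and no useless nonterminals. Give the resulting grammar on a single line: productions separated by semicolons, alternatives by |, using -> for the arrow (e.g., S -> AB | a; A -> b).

S -> CA | DF; A -> c; B -> j; C -> f; D -> j | AB | CE | ZA; E -> ZB; F -> AA; Z -> AB | ZA

No ε-productions.
After unit-elimination: S -> fc | Dcc; D -> j | Zc | cj | fZj; Z -> Zc | cj.
TERM: introduce A -> c, C -> f, B -> j and substitute in every rule of length ≥2.
BIN: D -> CZB becomes D -> CE, E -> ZB; S -> DAA becomes S -> DF, F -> AA.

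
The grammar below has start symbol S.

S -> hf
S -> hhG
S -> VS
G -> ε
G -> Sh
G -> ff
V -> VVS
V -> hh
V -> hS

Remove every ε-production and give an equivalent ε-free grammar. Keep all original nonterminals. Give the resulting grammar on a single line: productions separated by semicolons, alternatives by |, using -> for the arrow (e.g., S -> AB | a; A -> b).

Nullable set: {G}.
S -> hhG: G nullable, giving hh | hhG.
Drop G -> ε.
Unchanged (no nullable symbols): S -> VS; S -> hf; G -> Sh; G -> ff; V -> VVS; V -> hS; V -> hh.

S -> VS | hf | hh | hhG; G -> Sh | ff; V -> hS | hh | VVS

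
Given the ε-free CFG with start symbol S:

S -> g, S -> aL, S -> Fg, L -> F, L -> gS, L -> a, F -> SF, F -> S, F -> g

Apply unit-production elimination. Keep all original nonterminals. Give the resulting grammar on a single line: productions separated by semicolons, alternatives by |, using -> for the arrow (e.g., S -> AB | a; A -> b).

Unit productions: F->S, L->F.
Unit pairs (A ⇒* B via units): (F,S), (L,F), (L,S).
S: inherits non-unit rules of {S} → Fg | aL | g.
F: inherits non-unit rules of {F, S} → Fg | SF | aL | g.
L: inherits non-unit rules of {F, L, S} → Fg | SF | a | aL | g | gS.

S -> g | Fg | aL; F -> g | Fg | SF | aL; L -> a | g | Fg | SF | aL | gS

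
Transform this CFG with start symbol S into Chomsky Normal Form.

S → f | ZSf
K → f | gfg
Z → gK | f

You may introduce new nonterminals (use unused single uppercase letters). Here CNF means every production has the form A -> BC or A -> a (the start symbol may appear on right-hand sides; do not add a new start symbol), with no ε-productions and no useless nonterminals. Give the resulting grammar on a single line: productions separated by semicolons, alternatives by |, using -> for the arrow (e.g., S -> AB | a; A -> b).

S -> f | ZD; A -> g; B -> f; C -> BA; D -> SB; K -> f | AC; Z -> f | AK

No ε-productions.
No unit productions to eliminate.
TERM: introduce B -> f, A -> g and substitute in every rule of length ≥2.
BIN: K -> ABA becomes K -> AC, C -> BA; S -> ZSB becomes S -> ZD, D -> SB.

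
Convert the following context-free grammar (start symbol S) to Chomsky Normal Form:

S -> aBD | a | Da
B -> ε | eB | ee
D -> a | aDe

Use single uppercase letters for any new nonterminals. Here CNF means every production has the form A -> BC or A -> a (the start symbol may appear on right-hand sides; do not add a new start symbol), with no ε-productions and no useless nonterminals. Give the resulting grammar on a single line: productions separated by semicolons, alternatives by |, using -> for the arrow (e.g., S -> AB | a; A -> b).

S -> a | CD | CF | DC; A -> e; B -> e | AA | AB; C -> a; D -> a | CE; E -> DA; F -> BD

Nullable: {B}; after ε-elimination: S -> a | Da | aD | aBD; B -> e | eB | ee; D -> a | aDe.
No unit productions to eliminate.
TERM: introduce C -> a, A -> e and substitute in every rule of length ≥2.
BIN: D -> CDA becomes D -> CE, E -> DA; S -> CBD becomes S -> CF, F -> BD.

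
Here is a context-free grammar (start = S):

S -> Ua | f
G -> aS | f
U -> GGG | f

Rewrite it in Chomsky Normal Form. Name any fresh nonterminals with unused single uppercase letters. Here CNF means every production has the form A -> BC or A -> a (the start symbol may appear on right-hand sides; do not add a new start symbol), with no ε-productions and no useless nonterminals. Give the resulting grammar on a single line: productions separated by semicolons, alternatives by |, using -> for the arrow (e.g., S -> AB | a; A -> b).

S -> f | UA; A -> a; B -> GG; G -> f | AS; U -> f | GB

No ε-productions.
No unit productions to eliminate.
TERM: introduce A -> a and substitute in every rule of length ≥2.
BIN: U -> GGG becomes U -> GB, B -> GG.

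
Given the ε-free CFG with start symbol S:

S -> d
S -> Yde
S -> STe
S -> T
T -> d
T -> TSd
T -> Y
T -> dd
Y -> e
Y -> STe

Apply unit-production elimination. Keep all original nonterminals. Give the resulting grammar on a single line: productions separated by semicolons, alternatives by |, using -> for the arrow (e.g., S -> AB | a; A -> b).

S -> d | e | dd | STe | TSd | Yde; T -> d | e | dd | STe | TSd; Y -> e | STe

Unit productions: S->T, T->Y.
Unit pairs (A ⇒* B via units): (S,T), (S,Y), (T,Y).
S: inherits non-unit rules of {S, T, Y} → STe | TSd | Yde | d | dd | e.
T: inherits non-unit rules of {T, Y} → STe | TSd | d | dd | e.
Y: inherits non-unit rules of {Y} → STe | e.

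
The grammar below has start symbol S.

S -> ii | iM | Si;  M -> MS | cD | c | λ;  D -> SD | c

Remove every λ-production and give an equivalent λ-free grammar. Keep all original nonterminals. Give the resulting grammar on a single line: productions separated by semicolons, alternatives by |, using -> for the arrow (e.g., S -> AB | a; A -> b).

S -> i | Si | iM | ii; D -> c | SD; M -> S | c | MS | cD

Nullable set: {M}.
S -> iM: M nullable, giving i | iM.
Drop M -> λ.
M -> MS: M nullable, giving MS | S.
Unchanged (no nullable symbols): S -> Si; S -> ii; D -> SD; D -> c; M -> c; M -> cD.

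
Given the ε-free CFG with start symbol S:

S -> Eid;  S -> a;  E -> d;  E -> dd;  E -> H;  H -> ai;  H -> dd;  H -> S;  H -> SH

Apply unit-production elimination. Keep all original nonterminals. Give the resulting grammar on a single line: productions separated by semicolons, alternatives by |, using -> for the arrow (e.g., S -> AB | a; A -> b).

Unit productions: E->H, H->S.
Unit pairs (A ⇒* B via units): (E,H), (E,S), (H,S).
S: inherits non-unit rules of {S} → Eid | a.
E: inherits non-unit rules of {E, H, S} → Eid | SH | a | ai | d | dd.
H: inherits non-unit rules of {H, S} → Eid | SH | a | ai | dd.

S -> a | Eid; E -> a | d | SH | ai | dd | Eid; H -> a | SH | ai | dd | Eid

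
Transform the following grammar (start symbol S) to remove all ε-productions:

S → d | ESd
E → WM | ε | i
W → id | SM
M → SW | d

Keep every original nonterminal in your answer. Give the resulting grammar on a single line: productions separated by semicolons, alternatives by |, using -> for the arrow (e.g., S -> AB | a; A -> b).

Nullable set: {E}.
S -> ESd: E nullable, giving ESd | Sd.
Drop E -> ε.
Unchanged (no nullable symbols): S -> d; E -> WM; E -> i; M -> SW; M -> d; W -> SM; W -> id.

S -> d | Sd | ESd; E -> i | WM; M -> d | SW; W -> SM | id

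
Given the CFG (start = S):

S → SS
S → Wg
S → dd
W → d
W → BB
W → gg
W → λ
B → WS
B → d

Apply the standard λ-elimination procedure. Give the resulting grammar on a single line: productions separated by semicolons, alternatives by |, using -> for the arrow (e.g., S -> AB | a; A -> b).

S -> g | SS | Wg | dd; B -> S | d | WS; W -> d | BB | gg

Nullable set: {W}.
S -> Wg: W nullable, giving Wg | g.
B -> WS: W nullable, giving S | WS.
Drop W -> λ.
Unchanged (no nullable symbols): S -> SS; S -> dd; B -> d; W -> BB; W -> d; W -> gg.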